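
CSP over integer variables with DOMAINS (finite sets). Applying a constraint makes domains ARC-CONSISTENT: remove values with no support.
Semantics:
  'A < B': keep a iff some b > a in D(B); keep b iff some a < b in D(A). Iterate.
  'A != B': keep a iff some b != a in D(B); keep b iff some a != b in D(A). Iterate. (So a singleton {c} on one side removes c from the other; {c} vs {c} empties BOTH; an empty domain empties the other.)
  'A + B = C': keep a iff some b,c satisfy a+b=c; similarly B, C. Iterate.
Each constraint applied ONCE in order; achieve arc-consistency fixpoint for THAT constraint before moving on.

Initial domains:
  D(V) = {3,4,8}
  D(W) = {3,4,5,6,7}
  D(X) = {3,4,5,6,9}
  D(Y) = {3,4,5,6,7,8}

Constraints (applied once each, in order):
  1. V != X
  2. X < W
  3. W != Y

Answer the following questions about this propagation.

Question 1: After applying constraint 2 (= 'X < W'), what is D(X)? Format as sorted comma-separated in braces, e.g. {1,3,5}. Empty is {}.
Answer: {3,4,5,6}

Derivation:
Constraint 1 (V != X) on D(V)={3,4,8} D(X)={3,4,5,6,9}: no change
Constraint 2 (X < W) on D(X)={3,4,5,6,9} D(W)={3,4,5,6,7}: X {3,4,5,6,9}->{3,4,5,6}; W {3,4,5,6,7}->{4,5,6,7}
So after constraint 2: D(X) = {3,4,5,6}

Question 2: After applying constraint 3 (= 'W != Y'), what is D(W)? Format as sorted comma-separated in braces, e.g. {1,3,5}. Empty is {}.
Answer: {4,5,6,7}

Derivation:
Constraint 1 (V != X) on D(V)={3,4,8} D(X)={3,4,5,6,9}: no change
Constraint 2 (X < W) on D(X)={3,4,5,6,9} D(W)={3,4,5,6,7}: X {3,4,5,6,9}->{3,4,5,6}; W {3,4,5,6,7}->{4,5,6,7}
Constraint 3 (W != Y) on D(W)={4,5,6,7} D(Y)={3,4,5,6,7,8}: no change
So after constraint 3: D(W) = {4,5,6,7}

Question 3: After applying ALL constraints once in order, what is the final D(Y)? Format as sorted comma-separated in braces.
Constraint 1 (V != X) on D(V)={3,4,8} D(X)={3,4,5,6,9}: no change
Constraint 2 (X < W) on D(X)={3,4,5,6,9} D(W)={3,4,5,6,7}: X {3,4,5,6,9}->{3,4,5,6}; W {3,4,5,6,7}->{4,5,6,7}
Constraint 3 (W != Y) on D(W)={4,5,6,7} D(Y)={3,4,5,6,7,8}: no change
So after all 3 constraints: D(Y) = {3,4,5,6,7,8}

Answer: {3,4,5,6,7,8}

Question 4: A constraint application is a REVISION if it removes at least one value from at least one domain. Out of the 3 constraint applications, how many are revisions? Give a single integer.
Constraint 1 (V != X) on D(V)={3,4,8} D(X)={3,4,5,6,9}: no change => not a revision
Constraint 2 (X < W) on D(X)={3,4,5,6,9} D(W)={3,4,5,6,7}: X {3,4,5,6,9}->{3,4,5,6}; W {3,4,5,6,7}->{4,5,6,7} => REVISION
Constraint 3 (W != Y) on D(W)={4,5,6,7} D(Y)={3,4,5,6,7,8}: no change => not a revision
Total revisions = 1

Answer: 1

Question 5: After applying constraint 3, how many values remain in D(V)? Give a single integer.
Constraint 1 (V != X) on D(V)={3,4,8} D(X)={3,4,5,6,9}: no change
Constraint 2 (X < W) on D(X)={3,4,5,6,9} D(W)={3,4,5,6,7}: X {3,4,5,6,9}->{3,4,5,6}; W {3,4,5,6,7}->{4,5,6,7}
Constraint 3 (W != Y) on D(W)={4,5,6,7} D(Y)={3,4,5,6,7,8}: no change
So after constraint 3: D(V)={3,4,8}, size = 3

Answer: 3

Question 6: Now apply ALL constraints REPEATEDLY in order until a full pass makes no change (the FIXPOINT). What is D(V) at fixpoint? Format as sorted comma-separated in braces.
pass 0 (initial): D(V)={3,4,8}
pass 1: W {3,4,5,6,7}->{4,5,6,7}; X {3,4,5,6,9}->{3,4,5,6}
pass 2: no change
Fixpoint after 2 passes: D(V) = {3,4,8}

Answer: {3,4,8}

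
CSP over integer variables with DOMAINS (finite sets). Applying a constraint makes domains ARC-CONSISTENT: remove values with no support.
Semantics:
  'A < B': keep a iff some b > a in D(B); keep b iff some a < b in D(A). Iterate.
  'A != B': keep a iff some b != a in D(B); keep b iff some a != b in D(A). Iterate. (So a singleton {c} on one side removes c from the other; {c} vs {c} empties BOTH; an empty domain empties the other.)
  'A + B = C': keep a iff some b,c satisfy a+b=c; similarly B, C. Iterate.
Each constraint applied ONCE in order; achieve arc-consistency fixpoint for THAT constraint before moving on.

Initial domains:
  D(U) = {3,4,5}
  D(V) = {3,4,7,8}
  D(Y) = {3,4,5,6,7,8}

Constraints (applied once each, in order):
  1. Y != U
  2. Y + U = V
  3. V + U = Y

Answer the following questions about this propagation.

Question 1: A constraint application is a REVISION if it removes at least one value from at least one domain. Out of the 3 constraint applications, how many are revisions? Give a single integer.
Answer: 2

Derivation:
Constraint 1 (Y != U) on D(Y)={3,4,5,6,7,8} D(U)={3,4,5}: no change => not a revision
Constraint 2 (Y + U = V) on D(Y)={3,4,5,6,7,8} D(U)={3,4,5} D(V)={3,4,7,8}: Y {3,4,5,6,7,8}->{3,4,5}; V {3,4,7,8}->{7,8} => REVISION
Constraint 3 (V + U = Y) on D(V)={7,8} D(U)={3,4,5} D(Y)={3,4,5}: V {7,8}->{}; U {3,4,5}->{}; Y {3,4,5}->{} => REVISION
Total revisions = 2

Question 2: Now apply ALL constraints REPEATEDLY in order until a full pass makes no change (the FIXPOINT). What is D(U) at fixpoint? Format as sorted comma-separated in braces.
pass 0 (initial): D(U)={3,4,5}
pass 1: U {3,4,5}->{}; V {3,4,7,8}->{}; Y {3,4,5,6,7,8}->{}
pass 2: no change
Fixpoint after 2 passes: D(U) = {}

Answer: {}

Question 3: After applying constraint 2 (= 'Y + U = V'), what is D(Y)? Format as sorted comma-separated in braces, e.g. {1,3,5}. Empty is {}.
Answer: {3,4,5}

Derivation:
Constraint 1 (Y != U) on D(Y)={3,4,5,6,7,8} D(U)={3,4,5}: no change
Constraint 2 (Y + U = V) on D(Y)={3,4,5,6,7,8} D(U)={3,4,5} D(V)={3,4,7,8}: Y {3,4,5,6,7,8}->{3,4,5}; V {3,4,7,8}->{7,8}
So after constraint 2: D(Y) = {3,4,5}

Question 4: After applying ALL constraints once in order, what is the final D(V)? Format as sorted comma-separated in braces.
Constraint 1 (Y != U) on D(Y)={3,4,5,6,7,8} D(U)={3,4,5}: no change
Constraint 2 (Y + U = V) on D(Y)={3,4,5,6,7,8} D(U)={3,4,5} D(V)={3,4,7,8}: Y {3,4,5,6,7,8}->{3,4,5}; V {3,4,7,8}->{7,8}
Constraint 3 (V + U = Y) on D(V)={7,8} D(U)={3,4,5} D(Y)={3,4,5}: V {7,8}->{}; U {3,4,5}->{}; Y {3,4,5}->{}
So after all 3 constraints: D(V) = {}

Answer: {}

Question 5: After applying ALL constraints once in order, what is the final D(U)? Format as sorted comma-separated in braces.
Constraint 1 (Y != U) on D(Y)={3,4,5,6,7,8} D(U)={3,4,5}: no change
Constraint 2 (Y + U = V) on D(Y)={3,4,5,6,7,8} D(U)={3,4,5} D(V)={3,4,7,8}: Y {3,4,5,6,7,8}->{3,4,5}; V {3,4,7,8}->{7,8}
Constraint 3 (V + U = Y) on D(V)={7,8} D(U)={3,4,5} D(Y)={3,4,5}: V {7,8}->{}; U {3,4,5}->{}; Y {3,4,5}->{}
So after all 3 constraints: D(U) = {}

Answer: {}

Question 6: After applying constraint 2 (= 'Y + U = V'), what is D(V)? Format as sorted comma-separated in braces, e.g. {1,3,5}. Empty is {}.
Constraint 1 (Y != U) on D(Y)={3,4,5,6,7,8} D(U)={3,4,5}: no change
Constraint 2 (Y + U = V) on D(Y)={3,4,5,6,7,8} D(U)={3,4,5} D(V)={3,4,7,8}: Y {3,4,5,6,7,8}->{3,4,5}; V {3,4,7,8}->{7,8}
So after constraint 2: D(V) = {7,8}

Answer: {7,8}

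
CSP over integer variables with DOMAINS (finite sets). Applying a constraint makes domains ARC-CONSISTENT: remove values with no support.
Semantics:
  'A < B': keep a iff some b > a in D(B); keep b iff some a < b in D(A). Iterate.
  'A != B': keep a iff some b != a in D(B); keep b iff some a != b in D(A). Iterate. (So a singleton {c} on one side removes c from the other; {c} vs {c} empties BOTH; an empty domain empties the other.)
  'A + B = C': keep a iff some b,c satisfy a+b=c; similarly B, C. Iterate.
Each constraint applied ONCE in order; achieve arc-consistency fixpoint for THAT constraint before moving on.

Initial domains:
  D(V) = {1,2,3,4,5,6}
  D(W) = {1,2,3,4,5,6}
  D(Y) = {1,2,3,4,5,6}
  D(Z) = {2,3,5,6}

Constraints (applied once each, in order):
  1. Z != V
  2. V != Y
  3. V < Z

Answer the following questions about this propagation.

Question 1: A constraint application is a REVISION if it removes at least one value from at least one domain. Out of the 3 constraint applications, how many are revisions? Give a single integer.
Constraint 1 (Z != V) on D(Z)={2,3,5,6} D(V)={1,2,3,4,5,6}: no change => not a revision
Constraint 2 (V != Y) on D(V)={1,2,3,4,5,6} D(Y)={1,2,3,4,5,6}: no change => not a revision
Constraint 3 (V < Z) on D(V)={1,2,3,4,5,6} D(Z)={2,3,5,6}: V {1,2,3,4,5,6}->{1,2,3,4,5} => REVISION
Total revisions = 1

Answer: 1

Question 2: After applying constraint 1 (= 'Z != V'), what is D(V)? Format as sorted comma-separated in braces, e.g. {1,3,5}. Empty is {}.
Answer: {1,2,3,4,5,6}

Derivation:
Constraint 1 (Z != V) on D(Z)={2,3,5,6} D(V)={1,2,3,4,5,6}: no change
So after constraint 1: D(V) = {1,2,3,4,5,6}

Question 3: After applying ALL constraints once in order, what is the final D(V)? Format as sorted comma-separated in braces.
Constraint 1 (Z != V) on D(Z)={2,3,5,6} D(V)={1,2,3,4,5,6}: no change
Constraint 2 (V != Y) on D(V)={1,2,3,4,5,6} D(Y)={1,2,3,4,5,6}: no change
Constraint 3 (V < Z) on D(V)={1,2,3,4,5,6} D(Z)={2,3,5,6}: V {1,2,3,4,5,6}->{1,2,3,4,5}
So after all 3 constraints: D(V) = {1,2,3,4,5}

Answer: {1,2,3,4,5}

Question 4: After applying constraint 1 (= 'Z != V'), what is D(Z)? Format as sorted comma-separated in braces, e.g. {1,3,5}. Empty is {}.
Constraint 1 (Z != V) on D(Z)={2,3,5,6} D(V)={1,2,3,4,5,6}: no change
So after constraint 1: D(Z) = {2,3,5,6}

Answer: {2,3,5,6}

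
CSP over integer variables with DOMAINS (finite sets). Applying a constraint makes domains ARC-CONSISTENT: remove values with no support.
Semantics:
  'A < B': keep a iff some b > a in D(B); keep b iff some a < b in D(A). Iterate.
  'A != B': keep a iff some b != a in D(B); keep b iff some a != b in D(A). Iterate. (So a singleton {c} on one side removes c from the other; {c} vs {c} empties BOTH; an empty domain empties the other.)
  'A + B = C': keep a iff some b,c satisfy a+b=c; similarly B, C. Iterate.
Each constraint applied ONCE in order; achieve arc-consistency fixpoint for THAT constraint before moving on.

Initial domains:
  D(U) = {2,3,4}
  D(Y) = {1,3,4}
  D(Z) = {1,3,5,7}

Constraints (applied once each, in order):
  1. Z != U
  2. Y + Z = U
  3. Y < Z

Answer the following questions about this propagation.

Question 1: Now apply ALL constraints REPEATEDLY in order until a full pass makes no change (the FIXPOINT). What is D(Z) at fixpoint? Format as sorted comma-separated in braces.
pass 0 (initial): D(Z)={1,3,5,7}
pass 1: U {2,3,4}->{2,4}; Y {1,3,4}->{1}; Z {1,3,5,7}->{3}
pass 2: U {2,4}->{4}
pass 3: no change
Fixpoint after 3 passes: D(Z) = {3}

Answer: {3}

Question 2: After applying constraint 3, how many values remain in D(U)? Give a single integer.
Constraint 1 (Z != U) on D(Z)={1,3,5,7} D(U)={2,3,4}: no change
Constraint 2 (Y + Z = U) on D(Y)={1,3,4} D(Z)={1,3,5,7} D(U)={2,3,4}: Y {1,3,4}->{1,3}; Z {1,3,5,7}->{1,3}; U {2,3,4}->{2,4}
Constraint 3 (Y < Z) on D(Y)={1,3} D(Z)={1,3}: Y {1,3}->{1}; Z {1,3}->{3}
So after constraint 3: D(U)={2,4}, size = 2

Answer: 2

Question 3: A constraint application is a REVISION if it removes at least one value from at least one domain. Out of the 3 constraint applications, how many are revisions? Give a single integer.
Answer: 2

Derivation:
Constraint 1 (Z != U) on D(Z)={1,3,5,7} D(U)={2,3,4}: no change => not a revision
Constraint 2 (Y + Z = U) on D(Y)={1,3,4} D(Z)={1,3,5,7} D(U)={2,3,4}: Y {1,3,4}->{1,3}; Z {1,3,5,7}->{1,3}; U {2,3,4}->{2,4} => REVISION
Constraint 3 (Y < Z) on D(Y)={1,3} D(Z)={1,3}: Y {1,3}->{1}; Z {1,3}->{3} => REVISION
Total revisions = 2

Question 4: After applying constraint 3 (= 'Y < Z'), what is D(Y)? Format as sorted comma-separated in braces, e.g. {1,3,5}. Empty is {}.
Answer: {1}

Derivation:
Constraint 1 (Z != U) on D(Z)={1,3,5,7} D(U)={2,3,4}: no change
Constraint 2 (Y + Z = U) on D(Y)={1,3,4} D(Z)={1,3,5,7} D(U)={2,3,4}: Y {1,3,4}->{1,3}; Z {1,3,5,7}->{1,3}; U {2,3,4}->{2,4}
Constraint 3 (Y < Z) on D(Y)={1,3} D(Z)={1,3}: Y {1,3}->{1}; Z {1,3}->{3}
So after constraint 3: D(Y) = {1}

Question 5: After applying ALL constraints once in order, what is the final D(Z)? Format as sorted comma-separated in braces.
Answer: {3}

Derivation:
Constraint 1 (Z != U) on D(Z)={1,3,5,7} D(U)={2,3,4}: no change
Constraint 2 (Y + Z = U) on D(Y)={1,3,4} D(Z)={1,3,5,7} D(U)={2,3,4}: Y {1,3,4}->{1,3}; Z {1,3,5,7}->{1,3}; U {2,3,4}->{2,4}
Constraint 3 (Y < Z) on D(Y)={1,3} D(Z)={1,3}: Y {1,3}->{1}; Z {1,3}->{3}
So after all 3 constraints: D(Z) = {3}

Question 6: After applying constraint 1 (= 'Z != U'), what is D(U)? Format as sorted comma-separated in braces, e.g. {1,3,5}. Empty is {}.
Constraint 1 (Z != U) on D(Z)={1,3,5,7} D(U)={2,3,4}: no change
So after constraint 1: D(U) = {2,3,4}

Answer: {2,3,4}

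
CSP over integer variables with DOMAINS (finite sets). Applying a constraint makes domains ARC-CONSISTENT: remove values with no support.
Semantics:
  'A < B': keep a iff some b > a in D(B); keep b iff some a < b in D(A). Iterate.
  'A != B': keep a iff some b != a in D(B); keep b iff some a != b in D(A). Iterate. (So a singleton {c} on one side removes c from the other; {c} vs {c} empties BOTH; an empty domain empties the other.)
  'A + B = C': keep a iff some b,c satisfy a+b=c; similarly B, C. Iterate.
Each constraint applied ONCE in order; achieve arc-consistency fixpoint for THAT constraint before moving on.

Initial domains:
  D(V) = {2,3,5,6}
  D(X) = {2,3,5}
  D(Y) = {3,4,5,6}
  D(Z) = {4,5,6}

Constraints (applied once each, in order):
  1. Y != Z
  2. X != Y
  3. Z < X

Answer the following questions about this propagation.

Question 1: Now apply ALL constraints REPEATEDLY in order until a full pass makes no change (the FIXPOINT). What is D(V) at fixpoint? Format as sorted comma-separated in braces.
pass 0 (initial): D(V)={2,3,5,6}
pass 1: X {2,3,5}->{5}; Z {4,5,6}->{4}
pass 2: Y {3,4,5,6}->{3,6}
pass 3: no change
Fixpoint after 3 passes: D(V) = {2,3,5,6}

Answer: {2,3,5,6}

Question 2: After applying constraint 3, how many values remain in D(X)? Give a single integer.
Answer: 1

Derivation:
Constraint 1 (Y != Z) on D(Y)={3,4,5,6} D(Z)={4,5,6}: no change
Constraint 2 (X != Y) on D(X)={2,3,5} D(Y)={3,4,5,6}: no change
Constraint 3 (Z < X) on D(Z)={4,5,6} D(X)={2,3,5}: Z {4,5,6}->{4}; X {2,3,5}->{5}
So after constraint 3: D(X)={5}, size = 1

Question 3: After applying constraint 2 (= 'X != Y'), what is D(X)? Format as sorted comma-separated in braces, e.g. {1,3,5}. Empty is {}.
Answer: {2,3,5}

Derivation:
Constraint 1 (Y != Z) on D(Y)={3,4,5,6} D(Z)={4,5,6}: no change
Constraint 2 (X != Y) on D(X)={2,3,5} D(Y)={3,4,5,6}: no change
So after constraint 2: D(X) = {2,3,5}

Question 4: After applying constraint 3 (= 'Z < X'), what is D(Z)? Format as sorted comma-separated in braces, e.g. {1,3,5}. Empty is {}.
Constraint 1 (Y != Z) on D(Y)={3,4,5,6} D(Z)={4,5,6}: no change
Constraint 2 (X != Y) on D(X)={2,3,5} D(Y)={3,4,5,6}: no change
Constraint 3 (Z < X) on D(Z)={4,5,6} D(X)={2,3,5}: Z {4,5,6}->{4}; X {2,3,5}->{5}
So after constraint 3: D(Z) = {4}

Answer: {4}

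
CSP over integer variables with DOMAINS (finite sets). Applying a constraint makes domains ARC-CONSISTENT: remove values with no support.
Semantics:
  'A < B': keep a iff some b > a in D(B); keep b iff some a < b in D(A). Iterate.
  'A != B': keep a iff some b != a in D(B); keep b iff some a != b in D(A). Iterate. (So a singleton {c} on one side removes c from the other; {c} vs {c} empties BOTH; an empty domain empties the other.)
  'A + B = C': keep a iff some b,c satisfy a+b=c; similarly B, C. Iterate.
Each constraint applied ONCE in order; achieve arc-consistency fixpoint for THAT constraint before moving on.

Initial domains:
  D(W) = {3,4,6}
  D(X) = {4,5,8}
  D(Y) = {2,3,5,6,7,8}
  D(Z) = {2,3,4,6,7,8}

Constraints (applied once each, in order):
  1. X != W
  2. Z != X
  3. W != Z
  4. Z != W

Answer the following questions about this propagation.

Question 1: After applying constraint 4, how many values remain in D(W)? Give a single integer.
Constraint 1 (X != W) on D(X)={4,5,8} D(W)={3,4,6}: no change
Constraint 2 (Z != X) on D(Z)={2,3,4,6,7,8} D(X)={4,5,8}: no change
Constraint 3 (W != Z) on D(W)={3,4,6} D(Z)={2,3,4,6,7,8}: no change
Constraint 4 (Z != W) on D(Z)={2,3,4,6,7,8} D(W)={3,4,6}: no change
So after constraint 4: D(W)={3,4,6}, size = 3

Answer: 3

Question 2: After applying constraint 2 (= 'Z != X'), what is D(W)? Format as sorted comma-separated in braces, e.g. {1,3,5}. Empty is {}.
Constraint 1 (X != W) on D(X)={4,5,8} D(W)={3,4,6}: no change
Constraint 2 (Z != X) on D(Z)={2,3,4,6,7,8} D(X)={4,5,8}: no change
So after constraint 2: D(W) = {3,4,6}

Answer: {3,4,6}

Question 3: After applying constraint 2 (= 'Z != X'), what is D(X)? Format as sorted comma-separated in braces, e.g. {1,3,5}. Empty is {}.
Constraint 1 (X != W) on D(X)={4,5,8} D(W)={3,4,6}: no change
Constraint 2 (Z != X) on D(Z)={2,3,4,6,7,8} D(X)={4,5,8}: no change
So after constraint 2: D(X) = {4,5,8}

Answer: {4,5,8}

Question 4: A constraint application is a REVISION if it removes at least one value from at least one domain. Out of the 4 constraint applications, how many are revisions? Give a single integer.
Answer: 0

Derivation:
Constraint 1 (X != W) on D(X)={4,5,8} D(W)={3,4,6}: no change => not a revision
Constraint 2 (Z != X) on D(Z)={2,3,4,6,7,8} D(X)={4,5,8}: no change => not a revision
Constraint 3 (W != Z) on D(W)={3,4,6} D(Z)={2,3,4,6,7,8}: no change => not a revision
Constraint 4 (Z != W) on D(Z)={2,3,4,6,7,8} D(W)={3,4,6}: no change => not a revision
Total revisions = 0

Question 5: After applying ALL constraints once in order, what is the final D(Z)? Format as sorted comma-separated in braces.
Answer: {2,3,4,6,7,8}

Derivation:
Constraint 1 (X != W) on D(X)={4,5,8} D(W)={3,4,6}: no change
Constraint 2 (Z != X) on D(Z)={2,3,4,6,7,8} D(X)={4,5,8}: no change
Constraint 3 (W != Z) on D(W)={3,4,6} D(Z)={2,3,4,6,7,8}: no change
Constraint 4 (Z != W) on D(Z)={2,3,4,6,7,8} D(W)={3,4,6}: no change
So after all 4 constraints: D(Z) = {2,3,4,6,7,8}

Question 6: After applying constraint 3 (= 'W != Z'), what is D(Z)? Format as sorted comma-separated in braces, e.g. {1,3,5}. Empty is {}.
Answer: {2,3,4,6,7,8}

Derivation:
Constraint 1 (X != W) on D(X)={4,5,8} D(W)={3,4,6}: no change
Constraint 2 (Z != X) on D(Z)={2,3,4,6,7,8} D(X)={4,5,8}: no change
Constraint 3 (W != Z) on D(W)={3,4,6} D(Z)={2,3,4,6,7,8}: no change
So after constraint 3: D(Z) = {2,3,4,6,7,8}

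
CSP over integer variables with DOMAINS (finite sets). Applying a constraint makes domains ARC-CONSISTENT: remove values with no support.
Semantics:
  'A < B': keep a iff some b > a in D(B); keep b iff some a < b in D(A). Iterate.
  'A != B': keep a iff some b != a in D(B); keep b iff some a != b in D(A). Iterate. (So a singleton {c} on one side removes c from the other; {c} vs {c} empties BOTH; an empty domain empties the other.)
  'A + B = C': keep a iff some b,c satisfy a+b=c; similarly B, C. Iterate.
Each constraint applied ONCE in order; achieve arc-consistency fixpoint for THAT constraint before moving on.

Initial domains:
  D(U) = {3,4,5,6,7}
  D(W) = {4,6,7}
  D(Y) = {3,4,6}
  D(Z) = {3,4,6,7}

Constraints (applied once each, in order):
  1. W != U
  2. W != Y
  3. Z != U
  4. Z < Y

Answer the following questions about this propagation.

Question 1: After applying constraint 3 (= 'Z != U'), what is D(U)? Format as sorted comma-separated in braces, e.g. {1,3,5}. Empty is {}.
Constraint 1 (W != U) on D(W)={4,6,7} D(U)={3,4,5,6,7}: no change
Constraint 2 (W != Y) on D(W)={4,6,7} D(Y)={3,4,6}: no change
Constraint 3 (Z != U) on D(Z)={3,4,6,7} D(U)={3,4,5,6,7}: no change
So after constraint 3: D(U) = {3,4,5,6,7}

Answer: {3,4,5,6,7}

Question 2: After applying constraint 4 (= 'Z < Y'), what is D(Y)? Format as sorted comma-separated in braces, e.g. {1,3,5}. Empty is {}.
Constraint 1 (W != U) on D(W)={4,6,7} D(U)={3,4,5,6,7}: no change
Constraint 2 (W != Y) on D(W)={4,6,7} D(Y)={3,4,6}: no change
Constraint 3 (Z != U) on D(Z)={3,4,6,7} D(U)={3,4,5,6,7}: no change
Constraint 4 (Z < Y) on D(Z)={3,4,6,7} D(Y)={3,4,6}: Z {3,4,6,7}->{3,4}; Y {3,4,6}->{4,6}
So after constraint 4: D(Y) = {4,6}

Answer: {4,6}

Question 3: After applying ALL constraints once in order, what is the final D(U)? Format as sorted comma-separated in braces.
Answer: {3,4,5,6,7}

Derivation:
Constraint 1 (W != U) on D(W)={4,6,7} D(U)={3,4,5,6,7}: no change
Constraint 2 (W != Y) on D(W)={4,6,7} D(Y)={3,4,6}: no change
Constraint 3 (Z != U) on D(Z)={3,4,6,7} D(U)={3,4,5,6,7}: no change
Constraint 4 (Z < Y) on D(Z)={3,4,6,7} D(Y)={3,4,6}: Z {3,4,6,7}->{3,4}; Y {3,4,6}->{4,6}
So after all 4 constraints: D(U) = {3,4,5,6,7}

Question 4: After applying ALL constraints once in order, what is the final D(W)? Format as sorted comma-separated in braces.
Answer: {4,6,7}

Derivation:
Constraint 1 (W != U) on D(W)={4,6,7} D(U)={3,4,5,6,7}: no change
Constraint 2 (W != Y) on D(W)={4,6,7} D(Y)={3,4,6}: no change
Constraint 3 (Z != U) on D(Z)={3,4,6,7} D(U)={3,4,5,6,7}: no change
Constraint 4 (Z < Y) on D(Z)={3,4,6,7} D(Y)={3,4,6}: Z {3,4,6,7}->{3,4}; Y {3,4,6}->{4,6}
So after all 4 constraints: D(W) = {4,6,7}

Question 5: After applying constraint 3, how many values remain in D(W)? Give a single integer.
Answer: 3

Derivation:
Constraint 1 (W != U) on D(W)={4,6,7} D(U)={3,4,5,6,7}: no change
Constraint 2 (W != Y) on D(W)={4,6,7} D(Y)={3,4,6}: no change
Constraint 3 (Z != U) on D(Z)={3,4,6,7} D(U)={3,4,5,6,7}: no change
So after constraint 3: D(W)={4,6,7}, size = 3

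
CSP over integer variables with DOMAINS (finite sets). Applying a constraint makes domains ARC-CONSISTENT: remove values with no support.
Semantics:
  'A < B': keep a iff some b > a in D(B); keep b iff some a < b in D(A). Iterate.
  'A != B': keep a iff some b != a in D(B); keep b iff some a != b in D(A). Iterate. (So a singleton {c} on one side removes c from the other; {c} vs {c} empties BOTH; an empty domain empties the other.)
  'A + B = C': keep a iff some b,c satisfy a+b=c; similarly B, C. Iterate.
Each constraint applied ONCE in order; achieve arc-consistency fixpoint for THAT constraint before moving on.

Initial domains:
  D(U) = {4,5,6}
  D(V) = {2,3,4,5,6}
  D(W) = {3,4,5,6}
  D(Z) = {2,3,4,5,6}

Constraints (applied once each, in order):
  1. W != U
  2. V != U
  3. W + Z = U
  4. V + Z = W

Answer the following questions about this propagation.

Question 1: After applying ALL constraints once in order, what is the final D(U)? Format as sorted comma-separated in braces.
Answer: {5,6}

Derivation:
Constraint 1 (W != U) on D(W)={3,4,5,6} D(U)={4,5,6}: no change
Constraint 2 (V != U) on D(V)={2,3,4,5,6} D(U)={4,5,6}: no change
Constraint 3 (W + Z = U) on D(W)={3,4,5,6} D(Z)={2,3,4,5,6} D(U)={4,5,6}: W {3,4,5,6}->{3,4}; Z {2,3,4,5,6}->{2,3}; U {4,5,6}->{5,6}
Constraint 4 (V + Z = W) on D(V)={2,3,4,5,6} D(Z)={2,3} D(W)={3,4}: V {2,3,4,5,6}->{2}; Z {2,3}->{2}; W {3,4}->{4}
So after all 4 constraints: D(U) = {5,6}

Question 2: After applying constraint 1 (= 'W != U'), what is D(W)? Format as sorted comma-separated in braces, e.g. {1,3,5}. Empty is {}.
Constraint 1 (W != U) on D(W)={3,4,5,6} D(U)={4,5,6}: no change
So after constraint 1: D(W) = {3,4,5,6}

Answer: {3,4,5,6}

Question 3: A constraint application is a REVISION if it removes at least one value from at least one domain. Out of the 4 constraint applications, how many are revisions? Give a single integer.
Answer: 2

Derivation:
Constraint 1 (W != U) on D(W)={3,4,5,6} D(U)={4,5,6}: no change => not a revision
Constraint 2 (V != U) on D(V)={2,3,4,5,6} D(U)={4,5,6}: no change => not a revision
Constraint 3 (W + Z = U) on D(W)={3,4,5,6} D(Z)={2,3,4,5,6} D(U)={4,5,6}: W {3,4,5,6}->{3,4}; Z {2,3,4,5,6}->{2,3}; U {4,5,6}->{5,6} => REVISION
Constraint 4 (V + Z = W) on D(V)={2,3,4,5,6} D(Z)={2,3} D(W)={3,4}: V {2,3,4,5,6}->{2}; Z {2,3}->{2}; W {3,4}->{4} => REVISION
Total revisions = 2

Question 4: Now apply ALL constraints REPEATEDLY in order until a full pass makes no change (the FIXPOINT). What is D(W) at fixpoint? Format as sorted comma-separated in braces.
pass 0 (initial): D(W)={3,4,5,6}
pass 1: U {4,5,6}->{5,6}; V {2,3,4,5,6}->{2}; W {3,4,5,6}->{4}; Z {2,3,4,5,6}->{2}
pass 2: U {5,6}->{6}
pass 3: no change
Fixpoint after 3 passes: D(W) = {4}

Answer: {4}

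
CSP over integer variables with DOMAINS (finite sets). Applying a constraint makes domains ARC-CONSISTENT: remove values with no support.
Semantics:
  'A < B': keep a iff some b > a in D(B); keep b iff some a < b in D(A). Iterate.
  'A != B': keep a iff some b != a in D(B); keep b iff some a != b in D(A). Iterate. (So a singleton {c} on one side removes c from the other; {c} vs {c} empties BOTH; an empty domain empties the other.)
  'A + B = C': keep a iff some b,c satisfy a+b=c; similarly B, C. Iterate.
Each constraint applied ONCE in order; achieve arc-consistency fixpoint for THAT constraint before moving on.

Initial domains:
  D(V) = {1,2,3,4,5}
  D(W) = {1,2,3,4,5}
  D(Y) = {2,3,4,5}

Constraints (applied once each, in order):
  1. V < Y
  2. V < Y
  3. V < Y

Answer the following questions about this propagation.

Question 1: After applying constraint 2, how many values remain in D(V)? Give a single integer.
Answer: 4

Derivation:
Constraint 1 (V < Y) on D(V)={1,2,3,4,5} D(Y)={2,3,4,5}: V {1,2,3,4,5}->{1,2,3,4}
Constraint 2 (V < Y) on D(V)={1,2,3,4} D(Y)={2,3,4,5}: no change
So after constraint 2: D(V)={1,2,3,4}, size = 4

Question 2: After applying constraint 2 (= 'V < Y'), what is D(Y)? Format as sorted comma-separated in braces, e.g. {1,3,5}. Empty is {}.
Constraint 1 (V < Y) on D(V)={1,2,3,4,5} D(Y)={2,3,4,5}: V {1,2,3,4,5}->{1,2,3,4}
Constraint 2 (V < Y) on D(V)={1,2,3,4} D(Y)={2,3,4,5}: no change
So after constraint 2: D(Y) = {2,3,4,5}

Answer: {2,3,4,5}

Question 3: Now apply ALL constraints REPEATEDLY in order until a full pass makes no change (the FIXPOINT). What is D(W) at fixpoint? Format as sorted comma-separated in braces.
pass 0 (initial): D(W)={1,2,3,4,5}
pass 1: V {1,2,3,4,5}->{1,2,3,4}
pass 2: no change
Fixpoint after 2 passes: D(W) = {1,2,3,4,5}

Answer: {1,2,3,4,5}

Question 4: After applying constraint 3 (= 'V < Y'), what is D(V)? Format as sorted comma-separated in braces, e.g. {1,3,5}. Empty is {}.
Answer: {1,2,3,4}

Derivation:
Constraint 1 (V < Y) on D(V)={1,2,3,4,5} D(Y)={2,3,4,5}: V {1,2,3,4,5}->{1,2,3,4}
Constraint 2 (V < Y) on D(V)={1,2,3,4} D(Y)={2,3,4,5}: no change
Constraint 3 (V < Y) on D(V)={1,2,3,4} D(Y)={2,3,4,5}: no change
So after constraint 3: D(V) = {1,2,3,4}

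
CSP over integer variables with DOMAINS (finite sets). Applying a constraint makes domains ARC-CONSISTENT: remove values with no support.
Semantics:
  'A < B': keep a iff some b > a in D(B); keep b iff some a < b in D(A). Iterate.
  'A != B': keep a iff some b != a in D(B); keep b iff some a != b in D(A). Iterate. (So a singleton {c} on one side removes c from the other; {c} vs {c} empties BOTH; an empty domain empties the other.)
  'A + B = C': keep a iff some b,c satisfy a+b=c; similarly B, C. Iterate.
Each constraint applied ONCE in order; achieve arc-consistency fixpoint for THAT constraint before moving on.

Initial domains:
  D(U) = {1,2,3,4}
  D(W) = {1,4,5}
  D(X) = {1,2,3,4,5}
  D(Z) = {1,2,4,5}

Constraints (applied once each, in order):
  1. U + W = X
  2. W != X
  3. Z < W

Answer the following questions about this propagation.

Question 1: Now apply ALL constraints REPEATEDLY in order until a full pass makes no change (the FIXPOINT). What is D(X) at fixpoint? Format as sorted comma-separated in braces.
Answer: {5}

Derivation:
pass 0 (initial): D(X)={1,2,3,4,5}
pass 1: W {1,4,5}->{4}; X {1,2,3,4,5}->{2,3,4,5}; Z {1,2,4,5}->{1,2}
pass 2: U {1,2,3,4}->{1}; X {2,3,4,5}->{5}
pass 3: no change
Fixpoint after 3 passes: D(X) = {5}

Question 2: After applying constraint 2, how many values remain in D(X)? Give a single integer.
Constraint 1 (U + W = X) on D(U)={1,2,3,4} D(W)={1,4,5} D(X)={1,2,3,4,5}: W {1,4,5}->{1,4}; X {1,2,3,4,5}->{2,3,4,5}
Constraint 2 (W != X) on D(W)={1,4} D(X)={2,3,4,5}: no change
So after constraint 2: D(X)={2,3,4,5}, size = 4

Answer: 4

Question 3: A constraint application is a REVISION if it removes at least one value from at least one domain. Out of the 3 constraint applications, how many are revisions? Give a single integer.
Constraint 1 (U + W = X) on D(U)={1,2,3,4} D(W)={1,4,5} D(X)={1,2,3,4,5}: W {1,4,5}->{1,4}; X {1,2,3,4,5}->{2,3,4,5} => REVISION
Constraint 2 (W != X) on D(W)={1,4} D(X)={2,3,4,5}: no change => not a revision
Constraint 3 (Z < W) on D(Z)={1,2,4,5} D(W)={1,4}: Z {1,2,4,5}->{1,2}; W {1,4}->{4} => REVISION
Total revisions = 2

Answer: 2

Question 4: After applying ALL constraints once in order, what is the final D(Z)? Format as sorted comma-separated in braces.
Answer: {1,2}

Derivation:
Constraint 1 (U + W = X) on D(U)={1,2,3,4} D(W)={1,4,5} D(X)={1,2,3,4,5}: W {1,4,5}->{1,4}; X {1,2,3,4,5}->{2,3,4,5}
Constraint 2 (W != X) on D(W)={1,4} D(X)={2,3,4,5}: no change
Constraint 3 (Z < W) on D(Z)={1,2,4,5} D(W)={1,4}: Z {1,2,4,5}->{1,2}; W {1,4}->{4}
So after all 3 constraints: D(Z) = {1,2}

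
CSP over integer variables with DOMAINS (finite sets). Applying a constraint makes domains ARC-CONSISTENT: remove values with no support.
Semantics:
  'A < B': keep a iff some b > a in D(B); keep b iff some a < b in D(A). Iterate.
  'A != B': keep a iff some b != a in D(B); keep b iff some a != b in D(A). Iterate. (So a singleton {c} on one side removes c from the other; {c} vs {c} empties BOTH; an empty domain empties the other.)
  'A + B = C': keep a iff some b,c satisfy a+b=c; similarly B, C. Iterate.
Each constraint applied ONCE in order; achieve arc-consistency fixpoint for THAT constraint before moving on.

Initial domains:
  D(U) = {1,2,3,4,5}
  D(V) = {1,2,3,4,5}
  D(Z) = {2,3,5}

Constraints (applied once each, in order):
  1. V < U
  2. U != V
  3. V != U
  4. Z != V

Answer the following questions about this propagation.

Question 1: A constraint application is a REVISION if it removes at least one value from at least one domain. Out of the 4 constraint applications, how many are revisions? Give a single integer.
Constraint 1 (V < U) on D(V)={1,2,3,4,5} D(U)={1,2,3,4,5}: V {1,2,3,4,5}->{1,2,3,4}; U {1,2,3,4,5}->{2,3,4,5} => REVISION
Constraint 2 (U != V) on D(U)={2,3,4,5} D(V)={1,2,3,4}: no change => not a revision
Constraint 3 (V != U) on D(V)={1,2,3,4} D(U)={2,3,4,5}: no change => not a revision
Constraint 4 (Z != V) on D(Z)={2,3,5} D(V)={1,2,3,4}: no change => not a revision
Total revisions = 1

Answer: 1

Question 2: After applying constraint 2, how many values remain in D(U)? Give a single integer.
Constraint 1 (V < U) on D(V)={1,2,3,4,5} D(U)={1,2,3,4,5}: V {1,2,3,4,5}->{1,2,3,4}; U {1,2,3,4,5}->{2,3,4,5}
Constraint 2 (U != V) on D(U)={2,3,4,5} D(V)={1,2,3,4}: no change
So after constraint 2: D(U)={2,3,4,5}, size = 4

Answer: 4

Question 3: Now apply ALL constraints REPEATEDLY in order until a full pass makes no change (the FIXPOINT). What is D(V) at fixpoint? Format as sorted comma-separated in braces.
pass 0 (initial): D(V)={1,2,3,4,5}
pass 1: U {1,2,3,4,5}->{2,3,4,5}; V {1,2,3,4,5}->{1,2,3,4}
pass 2: no change
Fixpoint after 2 passes: D(V) = {1,2,3,4}

Answer: {1,2,3,4}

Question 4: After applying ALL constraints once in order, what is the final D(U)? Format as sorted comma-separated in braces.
Answer: {2,3,4,5}

Derivation:
Constraint 1 (V < U) on D(V)={1,2,3,4,5} D(U)={1,2,3,4,5}: V {1,2,3,4,5}->{1,2,3,4}; U {1,2,3,4,5}->{2,3,4,5}
Constraint 2 (U != V) on D(U)={2,3,4,5} D(V)={1,2,3,4}: no change
Constraint 3 (V != U) on D(V)={1,2,3,4} D(U)={2,3,4,5}: no change
Constraint 4 (Z != V) on D(Z)={2,3,5} D(V)={1,2,3,4}: no change
So after all 4 constraints: D(U) = {2,3,4,5}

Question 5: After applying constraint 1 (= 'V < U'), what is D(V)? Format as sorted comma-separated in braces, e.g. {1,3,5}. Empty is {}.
Answer: {1,2,3,4}

Derivation:
Constraint 1 (V < U) on D(V)={1,2,3,4,5} D(U)={1,2,3,4,5}: V {1,2,3,4,5}->{1,2,3,4}; U {1,2,3,4,5}->{2,3,4,5}
So after constraint 1: D(V) = {1,2,3,4}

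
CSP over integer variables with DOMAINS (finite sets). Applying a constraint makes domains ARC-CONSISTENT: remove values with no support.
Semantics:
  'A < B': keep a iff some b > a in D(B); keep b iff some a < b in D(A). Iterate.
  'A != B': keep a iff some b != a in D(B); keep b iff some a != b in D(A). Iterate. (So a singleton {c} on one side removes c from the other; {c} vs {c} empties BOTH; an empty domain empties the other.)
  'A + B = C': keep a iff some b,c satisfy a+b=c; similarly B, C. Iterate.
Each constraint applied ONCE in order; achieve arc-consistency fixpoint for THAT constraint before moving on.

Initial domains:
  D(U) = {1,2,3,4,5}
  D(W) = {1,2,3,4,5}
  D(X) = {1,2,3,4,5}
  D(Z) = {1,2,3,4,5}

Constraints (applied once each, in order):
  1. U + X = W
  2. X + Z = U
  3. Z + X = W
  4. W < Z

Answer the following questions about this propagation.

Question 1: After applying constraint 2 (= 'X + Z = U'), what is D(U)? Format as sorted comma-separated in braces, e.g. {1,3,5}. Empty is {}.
Constraint 1 (U + X = W) on D(U)={1,2,3,4,5} D(X)={1,2,3,4,5} D(W)={1,2,3,4,5}: U {1,2,3,4,5}->{1,2,3,4}; X {1,2,3,4,5}->{1,2,3,4}; W {1,2,3,4,5}->{2,3,4,5}
Constraint 2 (X + Z = U) on D(X)={1,2,3,4} D(Z)={1,2,3,4,5} D(U)={1,2,3,4}: X {1,2,3,4}->{1,2,3}; Z {1,2,3,4,5}->{1,2,3}; U {1,2,3,4}->{2,3,4}
So after constraint 2: D(U) = {2,3,4}

Answer: {2,3,4}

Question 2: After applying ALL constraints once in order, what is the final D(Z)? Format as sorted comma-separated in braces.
Constraint 1 (U + X = W) on D(U)={1,2,3,4,5} D(X)={1,2,3,4,5} D(W)={1,2,3,4,5}: U {1,2,3,4,5}->{1,2,3,4}; X {1,2,3,4,5}->{1,2,3,4}; W {1,2,3,4,5}->{2,3,4,5}
Constraint 2 (X + Z = U) on D(X)={1,2,3,4} D(Z)={1,2,3,4,5} D(U)={1,2,3,4}: X {1,2,3,4}->{1,2,3}; Z {1,2,3,4,5}->{1,2,3}; U {1,2,3,4}->{2,3,4}
Constraint 3 (Z + X = W) on D(Z)={1,2,3} D(X)={1,2,3} D(W)={2,3,4,5}: no change
Constraint 4 (W < Z) on D(W)={2,3,4,5} D(Z)={1,2,3}: W {2,3,4,5}->{2}; Z {1,2,3}->{3}
So after all 4 constraints: D(Z) = {3}

Answer: {3}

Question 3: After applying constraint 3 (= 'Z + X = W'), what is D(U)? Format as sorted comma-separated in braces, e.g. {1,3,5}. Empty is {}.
Answer: {2,3,4}

Derivation:
Constraint 1 (U + X = W) on D(U)={1,2,3,4,5} D(X)={1,2,3,4,5} D(W)={1,2,3,4,5}: U {1,2,3,4,5}->{1,2,3,4}; X {1,2,3,4,5}->{1,2,3,4}; W {1,2,3,4,5}->{2,3,4,5}
Constraint 2 (X + Z = U) on D(X)={1,2,3,4} D(Z)={1,2,3,4,5} D(U)={1,2,3,4}: X {1,2,3,4}->{1,2,3}; Z {1,2,3,4,5}->{1,2,3}; U {1,2,3,4}->{2,3,4}
Constraint 3 (Z + X = W) on D(Z)={1,2,3} D(X)={1,2,3} D(W)={2,3,4,5}: no change
So after constraint 3: D(U) = {2,3,4}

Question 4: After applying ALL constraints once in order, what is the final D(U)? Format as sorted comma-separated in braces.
Constraint 1 (U + X = W) on D(U)={1,2,3,4,5} D(X)={1,2,3,4,5} D(W)={1,2,3,4,5}: U {1,2,3,4,5}->{1,2,3,4}; X {1,2,3,4,5}->{1,2,3,4}; W {1,2,3,4,5}->{2,3,4,5}
Constraint 2 (X + Z = U) on D(X)={1,2,3,4} D(Z)={1,2,3,4,5} D(U)={1,2,3,4}: X {1,2,3,4}->{1,2,3}; Z {1,2,3,4,5}->{1,2,3}; U {1,2,3,4}->{2,3,4}
Constraint 3 (Z + X = W) on D(Z)={1,2,3} D(X)={1,2,3} D(W)={2,3,4,5}: no change
Constraint 4 (W < Z) on D(W)={2,3,4,5} D(Z)={1,2,3}: W {2,3,4,5}->{2}; Z {1,2,3}->{3}
So after all 4 constraints: D(U) = {2,3,4}

Answer: {2,3,4}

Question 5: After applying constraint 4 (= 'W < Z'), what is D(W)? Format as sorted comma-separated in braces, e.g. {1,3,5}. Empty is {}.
Constraint 1 (U + X = W) on D(U)={1,2,3,4,5} D(X)={1,2,3,4,5} D(W)={1,2,3,4,5}: U {1,2,3,4,5}->{1,2,3,4}; X {1,2,3,4,5}->{1,2,3,4}; W {1,2,3,4,5}->{2,3,4,5}
Constraint 2 (X + Z = U) on D(X)={1,2,3,4} D(Z)={1,2,3,4,5} D(U)={1,2,3,4}: X {1,2,3,4}->{1,2,3}; Z {1,2,3,4,5}->{1,2,3}; U {1,2,3,4}->{2,3,4}
Constraint 3 (Z + X = W) on D(Z)={1,2,3} D(X)={1,2,3} D(W)={2,3,4,5}: no change
Constraint 4 (W < Z) on D(W)={2,3,4,5} D(Z)={1,2,3}: W {2,3,4,5}->{2}; Z {1,2,3}->{3}
So after constraint 4: D(W) = {2}

Answer: {2}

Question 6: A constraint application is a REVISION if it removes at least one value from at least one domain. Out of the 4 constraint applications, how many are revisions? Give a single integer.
Answer: 3

Derivation:
Constraint 1 (U + X = W) on D(U)={1,2,3,4,5} D(X)={1,2,3,4,5} D(W)={1,2,3,4,5}: U {1,2,3,4,5}->{1,2,3,4}; X {1,2,3,4,5}->{1,2,3,4}; W {1,2,3,4,5}->{2,3,4,5} => REVISION
Constraint 2 (X + Z = U) on D(X)={1,2,3,4} D(Z)={1,2,3,4,5} D(U)={1,2,3,4}: X {1,2,3,4}->{1,2,3}; Z {1,2,3,4,5}->{1,2,3}; U {1,2,3,4}->{2,3,4} => REVISION
Constraint 3 (Z + X = W) on D(Z)={1,2,3} D(X)={1,2,3} D(W)={2,3,4,5}: no change => not a revision
Constraint 4 (W < Z) on D(W)={2,3,4,5} D(Z)={1,2,3}: W {2,3,4,5}->{2}; Z {1,2,3}->{3} => REVISION
Total revisions = 3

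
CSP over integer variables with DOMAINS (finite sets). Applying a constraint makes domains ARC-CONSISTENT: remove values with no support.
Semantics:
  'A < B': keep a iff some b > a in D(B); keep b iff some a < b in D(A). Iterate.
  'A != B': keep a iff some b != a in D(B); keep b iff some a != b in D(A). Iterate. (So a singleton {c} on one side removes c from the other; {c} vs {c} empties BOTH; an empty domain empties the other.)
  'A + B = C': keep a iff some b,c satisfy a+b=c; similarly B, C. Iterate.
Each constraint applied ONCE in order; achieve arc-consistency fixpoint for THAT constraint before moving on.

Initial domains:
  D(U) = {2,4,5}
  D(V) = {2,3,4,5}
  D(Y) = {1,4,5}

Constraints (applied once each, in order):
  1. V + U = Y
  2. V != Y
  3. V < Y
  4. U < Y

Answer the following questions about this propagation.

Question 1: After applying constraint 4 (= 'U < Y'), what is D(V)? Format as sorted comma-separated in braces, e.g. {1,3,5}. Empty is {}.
Constraint 1 (V + U = Y) on D(V)={2,3,4,5} D(U)={2,4,5} D(Y)={1,4,5}: V {2,3,4,5}->{2,3}; U {2,4,5}->{2}; Y {1,4,5}->{4,5}
Constraint 2 (V != Y) on D(V)={2,3} D(Y)={4,5}: no change
Constraint 3 (V < Y) on D(V)={2,3} D(Y)={4,5}: no change
Constraint 4 (U < Y) on D(U)={2} D(Y)={4,5}: no change
So after constraint 4: D(V) = {2,3}

Answer: {2,3}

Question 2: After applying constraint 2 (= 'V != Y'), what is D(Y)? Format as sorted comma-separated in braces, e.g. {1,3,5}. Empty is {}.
Constraint 1 (V + U = Y) on D(V)={2,3,4,5} D(U)={2,4,5} D(Y)={1,4,5}: V {2,3,4,5}->{2,3}; U {2,4,5}->{2}; Y {1,4,5}->{4,5}
Constraint 2 (V != Y) on D(V)={2,3} D(Y)={4,5}: no change
So after constraint 2: D(Y) = {4,5}

Answer: {4,5}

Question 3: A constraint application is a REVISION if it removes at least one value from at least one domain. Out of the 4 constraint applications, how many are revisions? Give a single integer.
Answer: 1

Derivation:
Constraint 1 (V + U = Y) on D(V)={2,3,4,5} D(U)={2,4,5} D(Y)={1,4,5}: V {2,3,4,5}->{2,3}; U {2,4,5}->{2}; Y {1,4,5}->{4,5} => REVISION
Constraint 2 (V != Y) on D(V)={2,3} D(Y)={4,5}: no change => not a revision
Constraint 3 (V < Y) on D(V)={2,3} D(Y)={4,5}: no change => not a revision
Constraint 4 (U < Y) on D(U)={2} D(Y)={4,5}: no change => not a revision
Total revisions = 1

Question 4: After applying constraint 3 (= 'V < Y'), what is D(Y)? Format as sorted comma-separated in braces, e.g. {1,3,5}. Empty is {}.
Constraint 1 (V + U = Y) on D(V)={2,3,4,5} D(U)={2,4,5} D(Y)={1,4,5}: V {2,3,4,5}->{2,3}; U {2,4,5}->{2}; Y {1,4,5}->{4,5}
Constraint 2 (V != Y) on D(V)={2,3} D(Y)={4,5}: no change
Constraint 3 (V < Y) on D(V)={2,3} D(Y)={4,5}: no change
So after constraint 3: D(Y) = {4,5}

Answer: {4,5}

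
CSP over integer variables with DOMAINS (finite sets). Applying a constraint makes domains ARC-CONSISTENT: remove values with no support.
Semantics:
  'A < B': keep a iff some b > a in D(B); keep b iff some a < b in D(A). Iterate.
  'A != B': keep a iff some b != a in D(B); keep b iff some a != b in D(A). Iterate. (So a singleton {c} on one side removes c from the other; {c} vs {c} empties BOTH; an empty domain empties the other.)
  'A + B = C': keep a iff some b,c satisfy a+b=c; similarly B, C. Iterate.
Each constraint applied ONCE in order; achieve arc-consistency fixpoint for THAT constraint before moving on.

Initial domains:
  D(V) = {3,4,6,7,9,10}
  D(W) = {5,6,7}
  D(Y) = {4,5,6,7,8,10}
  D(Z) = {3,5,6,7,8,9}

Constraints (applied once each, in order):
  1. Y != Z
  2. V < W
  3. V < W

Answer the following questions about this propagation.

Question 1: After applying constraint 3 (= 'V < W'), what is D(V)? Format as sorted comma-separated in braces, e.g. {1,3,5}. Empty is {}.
Answer: {3,4,6}

Derivation:
Constraint 1 (Y != Z) on D(Y)={4,5,6,7,8,10} D(Z)={3,5,6,7,8,9}: no change
Constraint 2 (V < W) on D(V)={3,4,6,7,9,10} D(W)={5,6,7}: V {3,4,6,7,9,10}->{3,4,6}
Constraint 3 (V < W) on D(V)={3,4,6} D(W)={5,6,7}: no change
So after constraint 3: D(V) = {3,4,6}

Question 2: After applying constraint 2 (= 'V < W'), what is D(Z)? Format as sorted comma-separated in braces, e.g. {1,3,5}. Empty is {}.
Constraint 1 (Y != Z) on D(Y)={4,5,6,7,8,10} D(Z)={3,5,6,7,8,9}: no change
Constraint 2 (V < W) on D(V)={3,4,6,7,9,10} D(W)={5,6,7}: V {3,4,6,7,9,10}->{3,4,6}
So after constraint 2: D(Z) = {3,5,6,7,8,9}

Answer: {3,5,6,7,8,9}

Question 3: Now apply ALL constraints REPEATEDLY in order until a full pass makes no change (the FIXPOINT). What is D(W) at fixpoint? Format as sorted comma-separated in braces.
pass 0 (initial): D(W)={5,6,7}
pass 1: V {3,4,6,7,9,10}->{3,4,6}
pass 2: no change
Fixpoint after 2 passes: D(W) = {5,6,7}

Answer: {5,6,7}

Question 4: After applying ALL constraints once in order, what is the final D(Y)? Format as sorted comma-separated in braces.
Constraint 1 (Y != Z) on D(Y)={4,5,6,7,8,10} D(Z)={3,5,6,7,8,9}: no change
Constraint 2 (V < W) on D(V)={3,4,6,7,9,10} D(W)={5,6,7}: V {3,4,6,7,9,10}->{3,4,6}
Constraint 3 (V < W) on D(V)={3,4,6} D(W)={5,6,7}: no change
So after all 3 constraints: D(Y) = {4,5,6,7,8,10}

Answer: {4,5,6,7,8,10}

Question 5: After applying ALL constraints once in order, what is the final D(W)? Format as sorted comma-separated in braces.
Constraint 1 (Y != Z) on D(Y)={4,5,6,7,8,10} D(Z)={3,5,6,7,8,9}: no change
Constraint 2 (V < W) on D(V)={3,4,6,7,9,10} D(W)={5,6,7}: V {3,4,6,7,9,10}->{3,4,6}
Constraint 3 (V < W) on D(V)={3,4,6} D(W)={5,6,7}: no change
So after all 3 constraints: D(W) = {5,6,7}

Answer: {5,6,7}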